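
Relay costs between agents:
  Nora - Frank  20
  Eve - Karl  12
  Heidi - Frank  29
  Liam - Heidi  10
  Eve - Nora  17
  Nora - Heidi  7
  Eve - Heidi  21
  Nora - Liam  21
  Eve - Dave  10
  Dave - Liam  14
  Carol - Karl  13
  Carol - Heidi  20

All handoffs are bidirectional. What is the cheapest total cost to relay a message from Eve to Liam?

Some routes from Eve to Liam:
Eve - Heidi - Liam: 21 + 10 = 31
Eve - Heidi - Nora - Liam: 21 + 7 + 21 = 49
Eve - Dave - Liam: 10 + 14 = 24
Eve - Nora - Liam: 17 + 21 = 38
Eve - Nora - Heidi - Liam: 17 + 7 + 10 = 34
Shortest: 24.

24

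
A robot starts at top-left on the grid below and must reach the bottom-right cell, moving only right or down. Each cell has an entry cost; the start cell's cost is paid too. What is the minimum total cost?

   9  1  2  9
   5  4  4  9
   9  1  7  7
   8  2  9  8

34

Take [0,0] -> [0,1] -> [1,1] -> [2,1] -> [3,1] -> [3,2] -> [3,3] for a total of 9 + 1 + 4 + 1 + 2 + 9 + 8 = 34.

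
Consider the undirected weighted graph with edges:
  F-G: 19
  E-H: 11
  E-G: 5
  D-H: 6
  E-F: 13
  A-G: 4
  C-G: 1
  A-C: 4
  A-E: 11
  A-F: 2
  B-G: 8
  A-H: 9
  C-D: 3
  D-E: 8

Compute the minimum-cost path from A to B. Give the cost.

A few of the A→B routes:
A-H-D-C-G-B: 9 + 6 + 3 + 1 + 8 = 27
A-E-G-B: 11 + 5 + 8 = 24
A-C-G-B: 4 + 1 + 8 = 13
A-G-B: 4 + 8 = 12
Best route has total 12.

12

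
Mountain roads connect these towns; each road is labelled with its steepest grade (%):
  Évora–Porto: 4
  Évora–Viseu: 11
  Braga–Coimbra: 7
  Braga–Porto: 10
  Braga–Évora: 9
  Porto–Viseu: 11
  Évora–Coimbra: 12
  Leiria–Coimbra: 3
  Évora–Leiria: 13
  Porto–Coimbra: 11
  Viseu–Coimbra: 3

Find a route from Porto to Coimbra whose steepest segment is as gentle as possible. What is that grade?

Some routes from Porto to Coimbra:
Porto-Évora-Braga-Coimbra: max(4, 9, 7) = 9
Porto-Braga-Coimbra: max(10, 7) = 10
Porto-Viseu-Évora-Braga-Coimbra: max(11, 11, 9, 7) = 11
Porto-Évora-Viseu-Coimbra: max(4, 11, 3) = 11
The minimum achievable maximum is 9%.

9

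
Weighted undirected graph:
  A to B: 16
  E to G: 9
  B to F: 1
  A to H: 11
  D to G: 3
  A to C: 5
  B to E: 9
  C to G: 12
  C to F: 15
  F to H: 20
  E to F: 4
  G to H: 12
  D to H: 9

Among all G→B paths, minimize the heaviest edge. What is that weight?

9

Some routes from G to B:
G-D-H-A-C-F-E-B: max(3, 9, 11, 5, 15, 4, 9) = 15
G-E-F-B: max(9, 4, 1) = 9
G-E-B: max(9, 9) = 9
The minimum achievable maximum is 9.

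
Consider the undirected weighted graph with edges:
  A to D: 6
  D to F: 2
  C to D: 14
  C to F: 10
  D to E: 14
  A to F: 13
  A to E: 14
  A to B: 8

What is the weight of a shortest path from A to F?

8

Comparing a few candidate routes:
A - D - F: 6 + 2 = 8
A - E - D - F: 14 + 14 + 2 = 30
A - F: 13
The minimum is 8.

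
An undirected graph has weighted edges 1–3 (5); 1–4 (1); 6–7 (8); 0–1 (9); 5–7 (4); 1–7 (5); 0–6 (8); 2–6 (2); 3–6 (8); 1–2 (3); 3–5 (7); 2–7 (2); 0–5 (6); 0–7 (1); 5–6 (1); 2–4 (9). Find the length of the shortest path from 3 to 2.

A few of the 3→2 routes:
3→6→2: 8 + 2 = 10
3→1→2: 5 + 3 = 8
3→5→6→2: 7 + 1 + 2 = 10
The minimum is 8.

8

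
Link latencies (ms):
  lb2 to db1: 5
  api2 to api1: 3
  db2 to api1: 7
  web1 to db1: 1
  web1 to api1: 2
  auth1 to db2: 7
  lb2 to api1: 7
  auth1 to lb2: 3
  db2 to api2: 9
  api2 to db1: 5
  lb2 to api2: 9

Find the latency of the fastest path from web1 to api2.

5

A few of the web1→api2 routes:
web1 → api1 → api2: 2 + 3 = 5
web1 → db1 → api2: 1 + 5 = 6
web1 → db1 → lb2 → api2: 1 + 5 + 9 = 15
Best route has total 5 ms.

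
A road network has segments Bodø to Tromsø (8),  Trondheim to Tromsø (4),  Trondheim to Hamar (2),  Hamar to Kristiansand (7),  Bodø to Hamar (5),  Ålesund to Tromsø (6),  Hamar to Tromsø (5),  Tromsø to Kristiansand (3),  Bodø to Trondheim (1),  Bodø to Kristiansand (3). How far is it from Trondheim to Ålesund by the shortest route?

A few of the Trondheim→Ålesund routes:
Trondheim - Hamar - Tromsø - Ålesund: 2 + 5 + 6 = 13
Trondheim - Tromsø - Ålesund: 4 + 6 = 10
Trondheim - Bodø - Kristiansand - Tromsø - Ålesund: 1 + 3 + 3 + 6 = 13
Shortest: 10 km.

10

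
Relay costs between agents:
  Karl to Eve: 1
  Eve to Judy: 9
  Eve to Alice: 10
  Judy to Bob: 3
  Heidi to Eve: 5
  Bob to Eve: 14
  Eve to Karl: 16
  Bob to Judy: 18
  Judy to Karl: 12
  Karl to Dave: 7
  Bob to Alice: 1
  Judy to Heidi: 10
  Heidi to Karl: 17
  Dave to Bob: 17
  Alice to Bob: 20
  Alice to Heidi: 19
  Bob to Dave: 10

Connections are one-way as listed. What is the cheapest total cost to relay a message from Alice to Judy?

33

Some routes from Alice to Judy:
Alice - Heidi - Karl - Dave - Bob - Judy: 19 + 17 + 7 + 17 + 18 = 78
Alice - Heidi - Karl - Eve - Judy: 19 + 17 + 1 + 9 = 46
Alice - Bob - Judy: 20 + 18 = 38
Alice - Bob - Eve - Judy: 20 + 14 + 9 = 43
Alice - Heidi - Eve - Judy: 19 + 5 + 9 = 33
Best route has total 33.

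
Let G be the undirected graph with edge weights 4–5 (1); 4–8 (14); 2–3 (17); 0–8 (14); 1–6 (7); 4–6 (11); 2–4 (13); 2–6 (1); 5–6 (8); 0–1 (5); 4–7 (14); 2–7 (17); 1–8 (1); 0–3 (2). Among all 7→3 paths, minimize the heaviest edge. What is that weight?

14

Comparing a few candidate routes:
7 -> 4 -> 8 -> 0 -> 3: max(14, 14, 14, 2) = 14
7 -> 4 -> 8 -> 1 -> 0 -> 3: max(14, 14, 1, 5, 2) = 14
7 -> 4 -> 2 -> 6 -> 1 -> 8 -> 0 -> 3: max(14, 13, 1, 7, 1, 14, 2) = 14
The minimum achievable maximum is 14.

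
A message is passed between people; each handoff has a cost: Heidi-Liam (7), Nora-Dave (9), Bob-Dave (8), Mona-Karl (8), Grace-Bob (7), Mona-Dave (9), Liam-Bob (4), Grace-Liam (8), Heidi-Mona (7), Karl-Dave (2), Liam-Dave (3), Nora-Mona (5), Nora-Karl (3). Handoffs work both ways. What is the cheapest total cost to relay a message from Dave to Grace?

11

Some routes from Dave to Grace:
Dave - Mona - Heidi - Liam - Grace: 9 + 7 + 7 + 8 = 31
Dave - Karl - Mona - Heidi - Liam - Grace: 2 + 8 + 7 + 7 + 8 = 32
Dave - Bob - Liam - Grace: 8 + 4 + 8 = 20
Dave - Liam - Grace: 3 + 8 = 11
Dave - Liam - Bob - Grace: 3 + 4 + 7 = 14
Dave - Bob - Grace: 8 + 7 = 15
Shortest: 11.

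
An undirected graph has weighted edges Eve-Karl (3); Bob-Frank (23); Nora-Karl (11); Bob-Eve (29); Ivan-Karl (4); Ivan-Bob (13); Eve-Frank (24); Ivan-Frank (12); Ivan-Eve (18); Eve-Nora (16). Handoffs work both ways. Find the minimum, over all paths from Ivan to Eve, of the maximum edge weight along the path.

4

Some routes from Ivan to Eve:
Ivan → Frank → Eve: max(12, 24) = 24
Ivan → Karl → Eve: max(4, 3) = 4
Ivan → Frank → Bob → Eve: max(12, 23, 29) = 29
Ivan → Eve: max(18) = 18
Ivan → Bob → Frank → Eve: max(13, 23, 24) = 24
Ivan → Karl → Nora → Eve: max(4, 11, 16) = 16
Smallest bottleneck: 4.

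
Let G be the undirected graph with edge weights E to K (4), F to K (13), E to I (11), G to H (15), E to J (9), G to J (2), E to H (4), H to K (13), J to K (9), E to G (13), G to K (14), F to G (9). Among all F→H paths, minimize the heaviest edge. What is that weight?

Checking several routes:
F-G-J-K-E-H: max(9, 2, 9, 4, 4) = 9
F-K-J-E-H: max(13, 9, 9, 4) = 13
F-K-J-G-E-H: max(13, 9, 2, 13, 4) = 13
F-G-J-E-H: max(9, 2, 9, 4) = 9
The minimum achievable maximum is 9.

9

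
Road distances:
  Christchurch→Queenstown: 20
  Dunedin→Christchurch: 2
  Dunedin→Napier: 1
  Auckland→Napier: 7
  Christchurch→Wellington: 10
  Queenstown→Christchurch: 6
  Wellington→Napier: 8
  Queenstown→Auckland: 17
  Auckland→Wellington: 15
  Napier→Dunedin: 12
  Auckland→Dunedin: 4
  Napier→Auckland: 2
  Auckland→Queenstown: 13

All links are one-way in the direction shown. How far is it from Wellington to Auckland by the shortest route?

Routes from Wellington to Auckland:
Wellington - Napier - Dunedin - Christchurch - Queenstown - Auckland: 8 + 12 + 2 + 20 + 17 = 59
Wellington - Napier - Auckland: 8 + 2 = 10
Shortest: 10.

10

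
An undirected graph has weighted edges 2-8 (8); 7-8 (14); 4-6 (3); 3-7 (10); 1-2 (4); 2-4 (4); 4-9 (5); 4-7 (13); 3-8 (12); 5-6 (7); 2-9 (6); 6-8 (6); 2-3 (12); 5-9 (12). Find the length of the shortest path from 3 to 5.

Comparing a few candidate routes:
3 -> 2 -> 9 -> 5: 12 + 6 + 12 = 30
3 -> 8 -> 6 -> 5: 12 + 6 + 7 = 25
3 -> 2 -> 4 -> 6 -> 5: 12 + 4 + 3 + 7 = 26
The minimum is 25.

25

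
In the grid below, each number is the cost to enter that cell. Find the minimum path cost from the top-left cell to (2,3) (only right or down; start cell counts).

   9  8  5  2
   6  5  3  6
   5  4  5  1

Path [0,0] [1,0] [1,1] [1,2] [2,2] [2,3]: 9 + 6 + 5 + 3 + 5 + 1 = 29.
For comparison, the top-then-right route costs 31.

29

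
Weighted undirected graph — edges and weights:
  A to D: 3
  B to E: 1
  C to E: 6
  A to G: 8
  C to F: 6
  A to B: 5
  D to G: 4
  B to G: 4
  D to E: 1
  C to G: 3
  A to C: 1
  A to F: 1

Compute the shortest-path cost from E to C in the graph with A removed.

6

Paths from E to C avoiding A:
E -> D -> G -> C: 1 + 4 + 3 = 8
E -> B -> G -> C: 1 + 4 + 3 = 8
E -> C: 6
Best route has total 6.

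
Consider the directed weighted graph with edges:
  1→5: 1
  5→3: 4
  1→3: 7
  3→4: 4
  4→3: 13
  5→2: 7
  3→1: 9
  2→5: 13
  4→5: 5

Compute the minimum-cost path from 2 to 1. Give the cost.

Routes from 2 to 1:
2 -> 5 -> 3 -> 1: 13 + 4 + 9 = 26
The minimum is 26.

26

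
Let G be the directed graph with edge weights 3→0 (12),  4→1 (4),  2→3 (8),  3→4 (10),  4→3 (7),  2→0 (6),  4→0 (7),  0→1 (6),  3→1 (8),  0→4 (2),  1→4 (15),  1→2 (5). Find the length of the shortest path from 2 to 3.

8

Candidate routes:
2 → 0 → 4 → 3: 6 + 2 + 7 = 15
2 → 0 → 1 → 4 → 3: 6 + 6 + 15 + 7 = 34
2 → 3: 8
The minimum is 8.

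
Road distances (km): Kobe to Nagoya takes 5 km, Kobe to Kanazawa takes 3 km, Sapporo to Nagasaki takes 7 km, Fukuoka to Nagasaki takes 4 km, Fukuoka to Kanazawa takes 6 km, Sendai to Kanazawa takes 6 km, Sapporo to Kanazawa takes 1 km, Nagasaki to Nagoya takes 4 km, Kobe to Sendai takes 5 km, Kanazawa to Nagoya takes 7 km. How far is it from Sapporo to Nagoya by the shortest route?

8

Checking several routes:
Sapporo - Kanazawa - Nagoya: 1 + 7 = 8
Sapporo - Kanazawa - Fukuoka - Nagasaki - Nagoya: 1 + 6 + 4 + 4 = 15
Sapporo - Kanazawa - Kobe - Nagoya: 1 + 3 + 5 = 9
Sapporo - Kanazawa - Sendai - Kobe - Nagoya: 1 + 6 + 5 + 5 = 17
Sapporo - Nagasaki - Fukuoka - Kanazawa - Nagoya: 7 + 4 + 6 + 7 = 24
Sapporo - Nagasaki - Nagoya: 7 + 4 = 11
Best route has total 8 km.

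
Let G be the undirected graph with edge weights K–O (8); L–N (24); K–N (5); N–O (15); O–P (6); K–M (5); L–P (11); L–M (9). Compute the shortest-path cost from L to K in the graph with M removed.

25

Comparing a few candidate routes:
L-P-O-N-K: 11 + 6 + 15 + 5 = 37
L-P-O-K: 11 + 6 + 8 = 25
L-N-K: 24 + 5 = 29
Best route has total 25.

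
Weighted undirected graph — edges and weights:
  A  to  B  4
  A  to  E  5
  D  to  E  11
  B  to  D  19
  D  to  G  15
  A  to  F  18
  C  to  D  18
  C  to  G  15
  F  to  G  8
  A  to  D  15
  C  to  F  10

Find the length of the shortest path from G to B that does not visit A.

34

Routes from G to B avoiding A:
G -> F -> C -> D -> B: 8 + 10 + 18 + 19 = 55
G -> D -> B: 15 + 19 = 34
G -> C -> D -> B: 15 + 18 + 19 = 52
Best route has total 34.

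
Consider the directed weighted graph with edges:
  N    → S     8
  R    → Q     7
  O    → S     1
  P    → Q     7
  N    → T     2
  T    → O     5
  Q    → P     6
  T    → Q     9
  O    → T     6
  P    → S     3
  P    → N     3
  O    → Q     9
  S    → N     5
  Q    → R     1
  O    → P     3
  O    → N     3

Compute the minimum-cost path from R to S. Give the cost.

16

Paths from R to S:
R → Q → P → N → T → O → S: 7 + 6 + 3 + 2 + 5 + 1 = 24
R → Q → P → N → S: 7 + 6 + 3 + 8 = 24
R → Q → P → S: 7 + 6 + 3 = 16
The minimum is 16.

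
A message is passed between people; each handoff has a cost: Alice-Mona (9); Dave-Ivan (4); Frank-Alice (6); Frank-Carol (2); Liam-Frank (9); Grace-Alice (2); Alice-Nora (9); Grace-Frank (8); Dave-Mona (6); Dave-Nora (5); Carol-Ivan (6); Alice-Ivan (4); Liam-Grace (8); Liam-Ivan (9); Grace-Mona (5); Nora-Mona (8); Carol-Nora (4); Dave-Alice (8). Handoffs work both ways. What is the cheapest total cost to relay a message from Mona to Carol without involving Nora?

15

Some routes from Mona to Carol avoiding Nora:
Mona→Grace→Alice→Ivan→Carol: 5 + 2 + 4 + 6 = 17
Mona→Alice→Frank→Carol: 9 + 6 + 2 = 17
Mona→Grace→Frank→Carol: 5 + 8 + 2 = 15
Mona→Grace→Alice→Frank→Carol: 5 + 2 + 6 + 2 = 15
Mona→Dave→Ivan→Carol: 6 + 4 + 6 = 16
Shortest: 15.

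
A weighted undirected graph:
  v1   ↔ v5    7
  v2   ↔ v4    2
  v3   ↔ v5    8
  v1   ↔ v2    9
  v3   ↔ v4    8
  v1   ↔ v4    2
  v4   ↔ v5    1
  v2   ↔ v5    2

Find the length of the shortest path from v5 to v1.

Comparing a few candidate routes:
v5 -> v4 -> v1: 1 + 2 = 3
v5 -> v2 -> v4 -> v1: 2 + 2 + 2 = 6
v5 -> v4 -> v2 -> v1: 1 + 2 + 9 = 12
v5 -> v3 -> v4 -> v1: 8 + 8 + 2 = 18
v5 -> v2 -> v1: 2 + 9 = 11
v5 -> v1: 7
Shortest: 3.

3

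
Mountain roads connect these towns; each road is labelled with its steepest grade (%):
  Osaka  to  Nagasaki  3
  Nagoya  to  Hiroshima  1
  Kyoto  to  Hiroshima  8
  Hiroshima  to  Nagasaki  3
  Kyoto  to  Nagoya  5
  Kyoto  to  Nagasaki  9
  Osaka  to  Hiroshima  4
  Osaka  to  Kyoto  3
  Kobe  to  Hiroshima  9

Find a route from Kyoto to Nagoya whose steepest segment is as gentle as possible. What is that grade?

3

Some routes from Kyoto to Nagoya:
Kyoto - Hiroshima - Nagoya: max(8, 1) = 8
Kyoto - Nagoya: max(5) = 5
Kyoto - Nagasaki - Hiroshima - Nagoya: max(9, 3, 1) = 9
Kyoto - Osaka - Nagasaki - Hiroshima - Nagoya: max(3, 3, 3, 1) = 3
Kyoto - Osaka - Hiroshima - Nagoya: max(3, 4, 1) = 4
Smallest bottleneck: 3%.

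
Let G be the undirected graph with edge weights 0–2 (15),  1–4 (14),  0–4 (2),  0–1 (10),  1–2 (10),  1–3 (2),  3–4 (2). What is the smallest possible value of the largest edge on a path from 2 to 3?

10

Checking several routes:
2-1-4-3: max(10, 14, 2) = 14
2-1-3: max(10, 2) = 10
2-1-0-4-3: max(10, 10, 2, 2) = 10
The minimum achievable maximum is 10.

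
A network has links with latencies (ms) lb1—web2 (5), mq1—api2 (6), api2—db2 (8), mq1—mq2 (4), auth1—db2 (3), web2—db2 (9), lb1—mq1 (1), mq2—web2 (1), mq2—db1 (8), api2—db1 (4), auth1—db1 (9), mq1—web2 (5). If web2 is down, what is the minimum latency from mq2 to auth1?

Paths from mq2 to auth1 avoiding web2:
mq2 → db1 → api2 → db2 → auth1: 8 + 4 + 8 + 3 = 23
mq2 → db1 → auth1: 8 + 9 = 17
mq2 → mq1 → api2 → db1 → auth1: 4 + 6 + 4 + 9 = 23
mq2 → mq1 → api2 → db2 → auth1: 4 + 6 + 8 + 3 = 21
Best route has total 17 ms.

17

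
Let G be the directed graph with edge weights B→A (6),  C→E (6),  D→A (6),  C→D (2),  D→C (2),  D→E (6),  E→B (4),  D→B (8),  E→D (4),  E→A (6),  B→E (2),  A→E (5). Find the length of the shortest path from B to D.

6

Candidate routes:
B→A→E→D: 6 + 5 + 4 = 15
B→E→D: 2 + 4 = 6
Shortest: 6.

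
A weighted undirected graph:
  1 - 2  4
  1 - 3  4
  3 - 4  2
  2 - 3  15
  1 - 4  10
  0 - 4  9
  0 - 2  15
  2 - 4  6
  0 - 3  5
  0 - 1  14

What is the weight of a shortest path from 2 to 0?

Some routes from 2 to 0:
2→0: 15
2→1→3→0: 4 + 4 + 5 = 13
2→4→3→0: 6 + 2 + 5 = 13
2→4→0: 6 + 9 = 15
Shortest: 13.

13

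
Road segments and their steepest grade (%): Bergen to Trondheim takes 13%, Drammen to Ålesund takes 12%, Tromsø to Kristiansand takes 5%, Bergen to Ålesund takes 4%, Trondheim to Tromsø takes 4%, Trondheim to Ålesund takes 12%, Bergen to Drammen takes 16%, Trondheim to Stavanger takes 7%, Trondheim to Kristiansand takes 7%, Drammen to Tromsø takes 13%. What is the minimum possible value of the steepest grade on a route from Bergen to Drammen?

12

Checking several routes:
Bergen -> Ålesund -> Drammen: max(4, 12) = 12
Bergen -> Trondheim -> Tromsø -> Drammen: max(13, 4, 13) = 13
Bergen -> Trondheim -> Kristiansand -> Tromsø -> Drammen: max(13, 7, 5, 13) = 13
Bergen -> Ålesund -> Trondheim -> Kristiansand -> Tromsø -> Drammen: max(4, 12, 7, 5, 13) = 13
Bergen -> Ålesund -> Trondheim -> Tromsø -> Drammen: max(4, 12, 4, 13) = 13
Smallest bottleneck: 12%.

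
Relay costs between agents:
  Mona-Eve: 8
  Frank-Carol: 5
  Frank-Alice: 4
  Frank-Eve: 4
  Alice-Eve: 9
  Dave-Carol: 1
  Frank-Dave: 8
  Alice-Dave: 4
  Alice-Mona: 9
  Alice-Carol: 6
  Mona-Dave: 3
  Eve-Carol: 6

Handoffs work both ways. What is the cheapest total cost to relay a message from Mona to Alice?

Comparing a few candidate routes:
Mona-Dave-Carol-Alice: 3 + 1 + 6 = 10
Mona-Alice: 9
Mona-Dave-Alice: 3 + 4 = 7
Best route has total 7.

7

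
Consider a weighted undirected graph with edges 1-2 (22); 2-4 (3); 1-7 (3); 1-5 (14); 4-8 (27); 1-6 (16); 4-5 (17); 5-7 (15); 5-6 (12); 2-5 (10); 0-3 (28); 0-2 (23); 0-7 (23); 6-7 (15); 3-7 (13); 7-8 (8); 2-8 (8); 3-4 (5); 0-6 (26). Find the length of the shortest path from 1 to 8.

11

Some routes from 1 to 8:
1 - 7 - 3 - 4 - 2 - 8: 3 + 13 + 5 + 3 + 8 = 32
1 - 2 - 8: 22 + 8 = 30
1 - 7 - 5 - 2 - 8: 3 + 15 + 10 + 8 = 36
1 - 5 - 2 - 8: 14 + 10 + 8 = 32
1 - 7 - 8: 3 + 8 = 11
The minimum is 11.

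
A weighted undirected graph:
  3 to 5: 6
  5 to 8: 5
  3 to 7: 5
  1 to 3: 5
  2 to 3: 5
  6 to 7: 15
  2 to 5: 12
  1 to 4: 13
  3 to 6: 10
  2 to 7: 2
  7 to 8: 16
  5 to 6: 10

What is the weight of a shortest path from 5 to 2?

Checking several routes:
5-3-2: 6 + 5 = 11
5-8-7-2: 5 + 16 + 2 = 23
5-3-7-2: 6 + 5 + 2 = 13
5-2: 12
5-6-3-2: 10 + 10 + 5 = 25
Best route has total 11.

11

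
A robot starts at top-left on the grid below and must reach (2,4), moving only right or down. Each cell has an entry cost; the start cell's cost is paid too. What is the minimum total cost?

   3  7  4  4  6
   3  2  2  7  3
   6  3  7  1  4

Cheapest: (0,0) -> (1,0) -> (1,1) -> (1,2) -> (1,3) -> (2,3) -> (2,4)
  3 + 3 + 2 + 2 + 7 + 1 + 4 = 22
(Top row then right column would cost 31.)

22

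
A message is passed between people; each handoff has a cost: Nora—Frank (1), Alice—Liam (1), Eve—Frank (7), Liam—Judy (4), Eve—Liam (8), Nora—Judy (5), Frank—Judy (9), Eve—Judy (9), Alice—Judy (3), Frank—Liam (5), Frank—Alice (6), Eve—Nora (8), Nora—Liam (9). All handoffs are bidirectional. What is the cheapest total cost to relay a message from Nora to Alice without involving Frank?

8

Checking several routes:
Nora - Judy - Alice: 5 + 3 = 8
Nora - Liam - Alice: 9 + 1 = 10
Nora - Eve - Liam - Alice: 8 + 8 + 1 = 17
Nora - Judy - Liam - Alice: 5 + 4 + 1 = 10
Nora - Liam - Judy - Alice: 9 + 4 + 3 = 16
Shortest: 8.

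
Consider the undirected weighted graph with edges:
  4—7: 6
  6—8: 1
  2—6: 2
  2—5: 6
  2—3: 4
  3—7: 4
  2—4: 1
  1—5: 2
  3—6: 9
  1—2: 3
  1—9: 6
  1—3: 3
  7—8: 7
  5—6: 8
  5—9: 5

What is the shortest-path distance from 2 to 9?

9

A few of the 2→9 routes:
2→1→9: 3 + 6 = 9
2→5→1→9: 6 + 2 + 6 = 14
2→5→9: 6 + 5 = 11
2→1→5→9: 3 + 2 + 5 = 10
2→3→1→9: 4 + 3 + 6 = 13
2→3→1→5→9: 4 + 3 + 2 + 5 = 14
The minimum is 9.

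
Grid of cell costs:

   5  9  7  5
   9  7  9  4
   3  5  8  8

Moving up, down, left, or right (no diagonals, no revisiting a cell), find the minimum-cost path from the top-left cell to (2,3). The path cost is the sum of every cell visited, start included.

One optimal route is [0,0] -> [0,1] -> [0,2] -> [0,3] -> [1,3] -> [2,3].
Its cost is 5 + 9 + 7 + 5 + 4 + 8 = 38.

38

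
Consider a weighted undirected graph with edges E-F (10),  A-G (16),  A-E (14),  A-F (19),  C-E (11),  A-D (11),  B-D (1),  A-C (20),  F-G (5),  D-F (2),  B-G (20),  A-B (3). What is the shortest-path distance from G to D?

Comparing a few candidate routes:
G→B→D: 20 + 1 = 21
G→F→A→B→D: 5 + 19 + 3 + 1 = 28
G→A→D: 16 + 11 = 27
G→F→D: 5 + 2 = 7
G→A→B→D: 16 + 3 + 1 = 20
Shortest: 7.

7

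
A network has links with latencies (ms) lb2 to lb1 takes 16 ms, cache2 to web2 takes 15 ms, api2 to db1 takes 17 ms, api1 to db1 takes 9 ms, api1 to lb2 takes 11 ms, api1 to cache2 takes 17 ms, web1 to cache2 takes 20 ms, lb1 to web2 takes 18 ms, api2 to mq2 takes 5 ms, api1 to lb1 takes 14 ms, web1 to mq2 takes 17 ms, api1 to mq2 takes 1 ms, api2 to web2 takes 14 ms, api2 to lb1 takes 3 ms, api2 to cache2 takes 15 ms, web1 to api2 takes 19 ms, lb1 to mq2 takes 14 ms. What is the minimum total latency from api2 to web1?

Comparing a few candidate routes:
api2 -> lb1 -> mq2 -> web1: 3 + 14 + 17 = 34
api2 -> web1: 19
api2 -> mq2 -> web1: 5 + 17 = 22
The minimum is 19 ms.

19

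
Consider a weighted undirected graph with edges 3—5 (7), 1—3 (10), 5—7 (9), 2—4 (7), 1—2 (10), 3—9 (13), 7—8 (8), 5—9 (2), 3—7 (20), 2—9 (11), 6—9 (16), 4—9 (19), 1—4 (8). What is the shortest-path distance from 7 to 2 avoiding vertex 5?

40

Checking several routes:
7 - 3 - 1 - 4 - 2: 20 + 10 + 8 + 7 = 45
7 - 3 - 9 - 2: 20 + 13 + 11 = 44
7 - 3 - 1 - 4 - 9 - 2: 20 + 10 + 8 + 19 + 11 = 68
7 - 3 - 1 - 2: 20 + 10 + 10 = 40
7 - 3 - 9 - 4 - 2: 20 + 13 + 19 + 7 = 59
Shortest: 40.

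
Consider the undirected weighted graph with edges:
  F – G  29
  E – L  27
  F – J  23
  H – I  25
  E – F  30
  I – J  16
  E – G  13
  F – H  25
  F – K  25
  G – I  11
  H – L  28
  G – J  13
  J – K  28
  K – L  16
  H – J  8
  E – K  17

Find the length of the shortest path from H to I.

24

Checking several routes:
H → J → G → I: 8 + 13 + 11 = 32
H → I: 25
H → J → I: 8 + 16 = 24
H → F → J → I: 25 + 23 + 16 = 64
Best route has total 24.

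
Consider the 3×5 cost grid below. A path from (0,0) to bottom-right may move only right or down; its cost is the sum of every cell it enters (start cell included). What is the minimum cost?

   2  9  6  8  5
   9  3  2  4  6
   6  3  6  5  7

Cheapest: [0,0] [0,1] [1,1] [1,2] [1,3] [2,3] [2,4]
  2 + 9 + 3 + 2 + 4 + 5 + 7 = 32
For comparison, the top-then-right route costs 43.

32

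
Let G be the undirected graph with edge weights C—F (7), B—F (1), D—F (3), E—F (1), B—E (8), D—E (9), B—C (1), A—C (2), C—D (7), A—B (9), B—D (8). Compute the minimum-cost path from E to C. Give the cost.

3

Comparing a few candidate routes:
E - B - C: 8 + 1 = 9
E - F - B - C: 1 + 1 + 1 = 3
E - F - C: 1 + 7 = 8
E - F - D - C: 1 + 3 + 7 = 11
Shortest: 3.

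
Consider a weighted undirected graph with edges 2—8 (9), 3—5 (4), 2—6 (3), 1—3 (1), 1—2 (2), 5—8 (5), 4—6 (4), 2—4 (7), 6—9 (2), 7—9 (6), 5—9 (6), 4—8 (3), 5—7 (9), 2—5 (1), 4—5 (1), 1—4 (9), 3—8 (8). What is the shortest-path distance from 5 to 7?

9

A few of the 5→7 routes:
5→9→7: 6 + 6 = 12
5→7: 9
5→2→6→9→7: 1 + 3 + 2 + 6 = 12
Best route has total 9.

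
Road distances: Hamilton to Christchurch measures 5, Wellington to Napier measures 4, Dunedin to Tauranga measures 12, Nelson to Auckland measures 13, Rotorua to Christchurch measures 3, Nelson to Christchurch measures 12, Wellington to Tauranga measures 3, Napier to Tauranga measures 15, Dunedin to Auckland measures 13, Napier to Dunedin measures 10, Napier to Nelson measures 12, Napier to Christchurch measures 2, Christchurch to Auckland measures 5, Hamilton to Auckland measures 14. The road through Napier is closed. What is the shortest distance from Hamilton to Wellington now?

Candidate routes:
Hamilton -> Christchurch -> Auckland -> Dunedin -> Tauranga -> Wellington: 5 + 5 + 13 + 12 + 3 = 38
Hamilton -> Auckland -> Dunedin -> Tauranga -> Wellington: 14 + 13 + 12 + 3 = 42
Hamilton -> Christchurch -> Nelson -> Auckland -> Dunedin -> Tauranga -> Wellington: 5 + 12 + 13 + 13 + 12 + 3 = 58
The minimum is 38.

38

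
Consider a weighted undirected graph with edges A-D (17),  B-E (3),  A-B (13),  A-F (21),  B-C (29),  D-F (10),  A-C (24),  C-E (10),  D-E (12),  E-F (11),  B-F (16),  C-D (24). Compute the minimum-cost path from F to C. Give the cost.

21

Comparing a few candidate routes:
F - B - E - C: 16 + 3 + 10 = 29
F - E - C: 11 + 10 = 21
F - D - C: 10 + 24 = 34
F - D - E - C: 10 + 12 + 10 = 32
F - E - B - C: 11 + 3 + 29 = 43
Shortest: 21.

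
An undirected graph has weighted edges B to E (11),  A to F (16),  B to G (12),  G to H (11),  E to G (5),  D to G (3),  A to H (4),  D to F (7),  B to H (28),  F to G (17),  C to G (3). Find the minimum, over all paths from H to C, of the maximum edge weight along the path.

Candidate routes:
H - G - C: max(11, 3) = 11
H - A - F - G - C: max(4, 16, 17, 3) = 17
H - A - F - D - G - C: max(4, 16, 7, 3, 3) = 16
H - B - E - G - C: max(28, 11, 5, 3) = 28
H - B - G - C: max(28, 12, 3) = 28
Smallest bottleneck: 11.

11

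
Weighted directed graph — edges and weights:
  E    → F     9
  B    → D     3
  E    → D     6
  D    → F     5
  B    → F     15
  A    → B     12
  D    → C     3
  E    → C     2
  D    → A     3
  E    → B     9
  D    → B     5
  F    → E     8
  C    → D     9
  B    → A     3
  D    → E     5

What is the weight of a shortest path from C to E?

A few of the C→E routes:
C -> D -> F -> E: 9 + 5 + 8 = 22
C -> D -> E: 9 + 5 = 14
C -> D -> B -> F -> E: 9 + 5 + 15 + 8 = 37
Best route has total 14.

14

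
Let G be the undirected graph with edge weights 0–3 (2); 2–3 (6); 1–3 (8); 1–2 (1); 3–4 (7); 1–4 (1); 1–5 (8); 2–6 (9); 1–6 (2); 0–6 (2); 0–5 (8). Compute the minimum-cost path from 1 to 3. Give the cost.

A few of the 1→3 routes:
1 -> 6 -> 0 -> 3: 2 + 2 + 2 = 6
1 -> 4 -> 3: 1 + 7 = 8
1 -> 2 -> 6 -> 0 -> 3: 1 + 9 + 2 + 2 = 14
1 -> 3: 8
1 -> 2 -> 3: 1 + 6 = 7
Shortest: 6.

6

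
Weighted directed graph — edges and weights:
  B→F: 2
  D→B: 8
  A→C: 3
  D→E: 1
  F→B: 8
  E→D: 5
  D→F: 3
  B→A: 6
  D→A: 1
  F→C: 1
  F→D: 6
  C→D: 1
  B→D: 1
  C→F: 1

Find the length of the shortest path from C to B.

9

Paths from C to B:
C → D → B: 1 + 8 = 9
C → F → B: 1 + 8 = 9
C → F → D → B: 1 + 6 + 8 = 15
C → D → F → B: 1 + 3 + 8 = 12
Shortest: 9.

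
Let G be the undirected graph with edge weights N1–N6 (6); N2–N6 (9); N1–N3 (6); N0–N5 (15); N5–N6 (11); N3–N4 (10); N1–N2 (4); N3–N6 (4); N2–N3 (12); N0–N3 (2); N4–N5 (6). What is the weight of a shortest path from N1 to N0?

8

Checking several routes:
N1-N2-N6-N3-N0: 4 + 9 + 4 + 2 = 19
N1-N2-N3-N0: 4 + 12 + 2 = 18
N1-N6-N3-N0: 6 + 4 + 2 = 12
N1-N6-N2-N3-N0: 6 + 9 + 12 + 2 = 29
N1-N3-N0: 6 + 2 = 8
The minimum is 8.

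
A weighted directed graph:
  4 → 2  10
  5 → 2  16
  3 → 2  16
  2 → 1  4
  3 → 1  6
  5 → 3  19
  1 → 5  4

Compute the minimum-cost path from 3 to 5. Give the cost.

10

Routes from 3 to 5:
3 - 2 - 1 - 5: 16 + 4 + 4 = 24
3 - 1 - 5: 6 + 4 = 10
The minimum is 10.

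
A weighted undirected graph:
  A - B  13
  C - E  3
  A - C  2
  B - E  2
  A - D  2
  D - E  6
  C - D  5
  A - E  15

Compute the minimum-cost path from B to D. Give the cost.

Some routes from B to D:
B→E→C→D: 2 + 3 + 5 = 10
B→E→C→A→D: 2 + 3 + 2 + 2 = 9
B→E→A→D: 2 + 15 + 2 = 19
B→E→D: 2 + 6 = 8
B→A→D: 13 + 2 = 15
The minimum is 8.

8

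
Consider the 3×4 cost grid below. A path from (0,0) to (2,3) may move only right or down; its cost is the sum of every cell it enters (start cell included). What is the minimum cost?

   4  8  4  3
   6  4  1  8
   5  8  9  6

29

Take (0,0)→(1,0)→(1,1)→(1,2)→(1,3)→(2,3) for a total of 4 + 6 + 4 + 1 + 8 + 6 = 29.
(Top row then right column would cost 33.)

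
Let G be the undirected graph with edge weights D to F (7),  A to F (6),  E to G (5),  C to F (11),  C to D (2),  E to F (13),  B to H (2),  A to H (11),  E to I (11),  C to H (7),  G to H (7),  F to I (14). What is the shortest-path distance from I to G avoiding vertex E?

Routes from I to G avoiding E:
I → F → D → C → H → G: 14 + 7 + 2 + 7 + 7 = 37
I → F → A → H → G: 14 + 6 + 11 + 7 = 38
I → F → C → H → G: 14 + 11 + 7 + 7 = 39
Best route has total 37.

37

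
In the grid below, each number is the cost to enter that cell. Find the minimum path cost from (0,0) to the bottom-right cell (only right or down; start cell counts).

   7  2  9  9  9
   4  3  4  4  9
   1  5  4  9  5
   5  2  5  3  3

30

One optimal route is [0,0]→[0,1]→[1,1]→[2,1]→[3,1]→[3,2]→[3,3]→[3,4].
Its cost is 7 + 2 + 3 + 5 + 2 + 5 + 3 + 3 = 30.
(Top row then right column would cost 53.)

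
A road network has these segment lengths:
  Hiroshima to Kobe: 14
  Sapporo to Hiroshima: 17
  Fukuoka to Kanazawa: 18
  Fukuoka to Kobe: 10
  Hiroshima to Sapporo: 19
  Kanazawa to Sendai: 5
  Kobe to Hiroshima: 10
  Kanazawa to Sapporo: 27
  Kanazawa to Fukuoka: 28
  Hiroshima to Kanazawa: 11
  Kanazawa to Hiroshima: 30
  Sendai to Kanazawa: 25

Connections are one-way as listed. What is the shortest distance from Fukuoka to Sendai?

Candidate routes:
Fukuoka - Kobe - Hiroshima - Kanazawa - Sendai: 10 + 10 + 11 + 5 = 36
Fukuoka - Kanazawa - Sendai: 18 + 5 = 23
Shortest: 23.

23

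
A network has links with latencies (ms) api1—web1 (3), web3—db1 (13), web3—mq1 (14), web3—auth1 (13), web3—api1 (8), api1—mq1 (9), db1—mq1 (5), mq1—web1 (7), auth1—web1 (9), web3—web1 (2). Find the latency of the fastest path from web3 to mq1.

9

Some routes from web3 to mq1:
web3 → web1 → mq1: 2 + 7 = 9
web3 → web1 → api1 → mq1: 2 + 3 + 9 = 14
web3 → mq1: 14
The minimum is 9 ms.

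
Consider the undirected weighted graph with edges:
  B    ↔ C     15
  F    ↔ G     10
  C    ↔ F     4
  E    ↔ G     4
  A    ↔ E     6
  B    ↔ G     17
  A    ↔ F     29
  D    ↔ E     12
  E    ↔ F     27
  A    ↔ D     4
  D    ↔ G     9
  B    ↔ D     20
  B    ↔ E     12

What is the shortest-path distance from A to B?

18

Checking several routes:
A - E - B: 6 + 12 = 18
A - D - E - B: 4 + 12 + 12 = 28
A - E - G - B: 6 + 4 + 17 = 27
A - D - B: 4 + 20 = 24
Best route has total 18.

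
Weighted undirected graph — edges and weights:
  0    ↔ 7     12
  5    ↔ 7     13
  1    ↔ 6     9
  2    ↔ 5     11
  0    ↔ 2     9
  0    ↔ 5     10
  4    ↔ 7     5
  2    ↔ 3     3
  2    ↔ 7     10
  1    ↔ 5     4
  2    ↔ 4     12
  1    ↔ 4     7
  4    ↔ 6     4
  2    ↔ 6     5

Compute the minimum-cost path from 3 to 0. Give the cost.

A few of the 3→0 routes:
3-2-4-7-0: 3 + 12 + 5 + 12 = 32
3-2-5-0: 3 + 11 + 10 = 24
3-2-6-1-5-0: 3 + 5 + 9 + 4 + 10 = 31
3-2-0: 3 + 9 = 12
3-2-7-0: 3 + 10 + 12 = 25
3-2-6-4-7-0: 3 + 5 + 4 + 5 + 12 = 29
Best route has total 12.

12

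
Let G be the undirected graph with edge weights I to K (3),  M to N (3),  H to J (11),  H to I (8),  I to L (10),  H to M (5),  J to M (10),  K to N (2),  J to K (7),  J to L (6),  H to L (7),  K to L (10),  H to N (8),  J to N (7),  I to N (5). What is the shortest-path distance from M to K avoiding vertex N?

Some routes from M to K avoiding N:
M - H - L - I - K: 5 + 7 + 10 + 3 = 25
M - H - J - K: 5 + 11 + 7 = 23
M - H - I - K: 5 + 8 + 3 = 16
M - H - L - J - K: 5 + 7 + 6 + 7 = 25
M - H - L - K: 5 + 7 + 10 = 22
M - J - K: 10 + 7 = 17
Shortest: 16.

16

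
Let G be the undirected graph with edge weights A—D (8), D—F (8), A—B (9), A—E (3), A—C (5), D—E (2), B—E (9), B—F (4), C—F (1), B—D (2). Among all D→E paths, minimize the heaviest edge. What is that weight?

2

A few of the D→E routes:
D → A → E: max(8, 3) = 8
D → F → C → A → E: max(8, 1, 5, 3) = 8
D → E: max(2) = 2
D → B → F → C → A → E: max(2, 4, 1, 5, 3) = 5
The minimum achievable maximum is 2.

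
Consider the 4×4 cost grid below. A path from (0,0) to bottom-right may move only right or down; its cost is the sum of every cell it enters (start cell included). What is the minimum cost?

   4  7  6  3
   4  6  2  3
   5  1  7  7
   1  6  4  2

26

Best path: (0,0) → (1,0) → (2,0) → (2,1) → (3,1) → (3,2) → (3,3)
Cost: 4 + 4 + 5 + 1 + 6 + 4 + 2 = 26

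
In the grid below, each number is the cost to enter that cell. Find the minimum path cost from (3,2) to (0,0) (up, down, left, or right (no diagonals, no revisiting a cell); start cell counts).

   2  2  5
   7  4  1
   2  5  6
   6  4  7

22

Take r3c2 -> r2c2 -> r1c2 -> r1c1 -> r0c1 -> r0c0 for a total of 7 + 6 + 1 + 4 + 2 + 2 = 22.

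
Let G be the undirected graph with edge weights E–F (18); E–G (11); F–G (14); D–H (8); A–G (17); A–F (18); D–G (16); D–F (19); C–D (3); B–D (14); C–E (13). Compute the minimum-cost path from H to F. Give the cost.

27

Some routes from H to F:
H -> D -> G -> E -> F: 8 + 16 + 11 + 18 = 53
H -> D -> C -> E -> F: 8 + 3 + 13 + 18 = 42
H -> D -> G -> F: 8 + 16 + 14 = 38
H -> D -> C -> E -> G -> F: 8 + 3 + 13 + 11 + 14 = 49
H -> D -> F: 8 + 19 = 27
Shortest: 27.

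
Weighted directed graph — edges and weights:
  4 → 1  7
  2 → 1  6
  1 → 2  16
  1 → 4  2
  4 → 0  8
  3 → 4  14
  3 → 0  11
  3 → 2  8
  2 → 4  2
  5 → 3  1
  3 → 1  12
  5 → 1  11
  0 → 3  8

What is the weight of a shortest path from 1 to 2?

16

Candidate routes:
1-4-0-3-2: 2 + 8 + 8 + 8 = 26
1-2: 16
Best route has total 16.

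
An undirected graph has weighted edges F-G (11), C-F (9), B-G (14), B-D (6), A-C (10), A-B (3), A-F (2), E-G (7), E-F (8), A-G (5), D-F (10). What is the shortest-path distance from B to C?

13

Some routes from B to C:
B → A → G → F → C: 3 + 5 + 11 + 9 = 28
B → D → F → C: 6 + 10 + 9 = 25
B → A → C: 3 + 10 = 13
B → A → F → C: 3 + 2 + 9 = 14
Shortest: 13.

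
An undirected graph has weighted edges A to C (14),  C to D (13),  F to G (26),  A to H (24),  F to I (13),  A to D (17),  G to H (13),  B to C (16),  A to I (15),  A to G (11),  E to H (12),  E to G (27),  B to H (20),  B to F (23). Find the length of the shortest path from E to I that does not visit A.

A few of the E→I routes:
E -> G -> F -> I: 27 + 26 + 13 = 66
E -> H -> B -> F -> I: 12 + 20 + 23 + 13 = 68
E -> H -> G -> F -> I: 12 + 13 + 26 + 13 = 64
Best route has total 64.

64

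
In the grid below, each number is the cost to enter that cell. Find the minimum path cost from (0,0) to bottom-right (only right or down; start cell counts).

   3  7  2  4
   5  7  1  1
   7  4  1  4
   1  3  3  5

22

One optimal route is r0c0→r0c1→r0c2→r1c2→r2c2→r3c2→r3c3.
Its cost is 3 + 7 + 2 + 1 + 1 + 3 + 5 = 22.
For comparison, the top-then-right route costs 26.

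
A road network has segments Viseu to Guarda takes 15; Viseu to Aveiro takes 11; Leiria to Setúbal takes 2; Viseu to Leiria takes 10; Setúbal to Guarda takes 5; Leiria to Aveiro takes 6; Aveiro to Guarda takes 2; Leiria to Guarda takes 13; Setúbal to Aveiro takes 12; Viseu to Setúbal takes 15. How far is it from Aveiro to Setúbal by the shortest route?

Some routes from Aveiro to Setúbal:
Aveiro→Setúbal: 12
Aveiro→Leiria→Setúbal: 6 + 2 = 8
Aveiro→Guarda→Setúbal: 2 + 5 = 7
Aveiro→Guarda→Leiria→Setúbal: 2 + 13 + 2 = 17
The minimum is 7.

7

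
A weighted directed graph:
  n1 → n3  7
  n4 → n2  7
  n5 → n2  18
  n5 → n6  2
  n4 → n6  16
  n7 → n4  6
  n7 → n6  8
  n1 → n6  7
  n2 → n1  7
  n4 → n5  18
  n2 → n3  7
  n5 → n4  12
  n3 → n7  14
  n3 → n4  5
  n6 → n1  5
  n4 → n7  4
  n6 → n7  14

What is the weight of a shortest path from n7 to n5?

Routes from n7 to n5:
n7 - n4 - n5: 6 + 18 = 24
n7 - n6 - n1 - n3 - n4 - n5: 8 + 5 + 7 + 5 + 18 = 43
Shortest: 24.

24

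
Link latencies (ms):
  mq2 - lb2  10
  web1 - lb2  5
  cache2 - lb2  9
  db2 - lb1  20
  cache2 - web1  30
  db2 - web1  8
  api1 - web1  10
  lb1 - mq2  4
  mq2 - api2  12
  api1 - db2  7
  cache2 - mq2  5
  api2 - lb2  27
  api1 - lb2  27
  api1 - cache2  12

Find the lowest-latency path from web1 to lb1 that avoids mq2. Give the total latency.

28

A few of the web1→lb1 routes:
web1→lb2→api1→db2→lb1: 5 + 27 + 7 + 20 = 59
web1→api1→db2→lb1: 10 + 7 + 20 = 37
web1→db2→lb1: 8 + 20 = 28
web1→cache2→api1→db2→lb1: 30 + 12 + 7 + 20 = 69
web1→lb2→cache2→api1→db2→lb1: 5 + 9 + 12 + 7 + 20 = 53
The minimum is 28 ms.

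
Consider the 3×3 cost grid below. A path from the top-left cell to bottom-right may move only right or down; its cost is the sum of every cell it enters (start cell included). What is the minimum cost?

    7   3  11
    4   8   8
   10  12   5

31

Path (0,0) → (0,1) → (1,1) → (1,2) → (2,2): 7 + 3 + 8 + 8 + 5 = 31.
For comparison, the top-then-right route costs 34.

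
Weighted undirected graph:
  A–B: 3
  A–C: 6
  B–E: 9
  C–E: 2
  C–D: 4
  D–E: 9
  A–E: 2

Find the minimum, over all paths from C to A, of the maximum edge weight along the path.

2

Candidate routes:
C - D - E - B - A: max(4, 9, 9, 3) = 9
C - D - E - A: max(4, 9, 2) = 9
C - E - B - A: max(2, 9, 3) = 9
C - E - A: max(2, 2) = 2
C - A: max(6) = 6
Best route has worst link 2.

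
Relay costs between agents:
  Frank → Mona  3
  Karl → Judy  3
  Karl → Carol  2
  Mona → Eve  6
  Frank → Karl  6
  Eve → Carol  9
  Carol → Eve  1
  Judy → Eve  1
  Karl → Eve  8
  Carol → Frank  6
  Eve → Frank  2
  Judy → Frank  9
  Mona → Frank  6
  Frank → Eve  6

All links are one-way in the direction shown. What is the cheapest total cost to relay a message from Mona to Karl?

12

Candidate routes:
Mona -> Eve -> Carol -> Frank -> Karl: 6 + 9 + 6 + 6 = 27
Mona -> Eve -> Frank -> Karl: 6 + 2 + 6 = 14
Mona -> Frank -> Karl: 6 + 6 = 12
The minimum is 12.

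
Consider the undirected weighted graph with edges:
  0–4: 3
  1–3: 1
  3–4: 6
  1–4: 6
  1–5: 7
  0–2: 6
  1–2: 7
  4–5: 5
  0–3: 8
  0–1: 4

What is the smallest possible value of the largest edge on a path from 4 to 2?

A few of the 4→2 routes:
4 → 5 → 1 → 0 → 2: max(5, 7, 4, 6) = 7
4 → 0 → 2: max(3, 6) = 6
4 → 0 → 1 → 2: max(3, 4, 7) = 7
4 → 1 → 0 → 2: max(6, 4, 6) = 6
4 → 3 → 1 → 0 → 2: max(6, 1, 4, 6) = 6
The minimum achievable maximum is 6.

6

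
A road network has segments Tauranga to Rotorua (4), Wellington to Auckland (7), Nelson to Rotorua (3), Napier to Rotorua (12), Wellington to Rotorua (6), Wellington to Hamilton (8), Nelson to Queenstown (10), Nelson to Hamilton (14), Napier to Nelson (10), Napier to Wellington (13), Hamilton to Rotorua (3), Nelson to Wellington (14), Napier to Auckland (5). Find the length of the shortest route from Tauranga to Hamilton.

7

Some routes from Tauranga to Hamilton:
Tauranga-Rotorua-Nelson-Wellington-Hamilton: 4 + 3 + 14 + 8 = 29
Tauranga-Rotorua-Hamilton: 4 + 3 = 7
Tauranga-Rotorua-Wellington-Hamilton: 4 + 6 + 8 = 18
Tauranga-Rotorua-Napier-Auckland-Wellington-Hamilton: 4 + 12 + 5 + 7 + 8 = 36
Tauranga-Rotorua-Nelson-Hamilton: 4 + 3 + 14 = 21
Tauranga-Rotorua-Napier-Wellington-Hamilton: 4 + 12 + 13 + 8 = 37
Best route has total 7.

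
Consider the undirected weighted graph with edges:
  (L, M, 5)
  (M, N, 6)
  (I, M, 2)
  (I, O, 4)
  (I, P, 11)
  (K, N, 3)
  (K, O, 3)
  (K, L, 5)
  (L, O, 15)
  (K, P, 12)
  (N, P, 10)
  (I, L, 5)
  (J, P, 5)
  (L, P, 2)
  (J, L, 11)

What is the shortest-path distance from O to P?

10

Some routes from O to P:
O-K-L-P: 3 + 5 + 2 = 10
O-I-L-P: 4 + 5 + 2 = 11
O-I-M-L-P: 4 + 2 + 5 + 2 = 13
O-K-P: 3 + 12 = 15
The minimum is 10.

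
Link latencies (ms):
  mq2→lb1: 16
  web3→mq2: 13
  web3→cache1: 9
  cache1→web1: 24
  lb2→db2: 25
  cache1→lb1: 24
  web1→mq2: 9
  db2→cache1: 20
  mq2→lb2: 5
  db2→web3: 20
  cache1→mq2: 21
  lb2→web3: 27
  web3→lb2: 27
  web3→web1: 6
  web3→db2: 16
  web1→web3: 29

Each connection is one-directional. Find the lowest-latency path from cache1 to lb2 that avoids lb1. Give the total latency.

Comparing a few candidate routes:
cache1 → web1 → mq2 → lb2: 24 + 9 + 5 = 38
cache1 → web1 → web3 → mq2 → lb2: 24 + 29 + 13 + 5 = 71
cache1 → mq2 → lb2: 21 + 5 = 26
Shortest: 26 ms.

26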